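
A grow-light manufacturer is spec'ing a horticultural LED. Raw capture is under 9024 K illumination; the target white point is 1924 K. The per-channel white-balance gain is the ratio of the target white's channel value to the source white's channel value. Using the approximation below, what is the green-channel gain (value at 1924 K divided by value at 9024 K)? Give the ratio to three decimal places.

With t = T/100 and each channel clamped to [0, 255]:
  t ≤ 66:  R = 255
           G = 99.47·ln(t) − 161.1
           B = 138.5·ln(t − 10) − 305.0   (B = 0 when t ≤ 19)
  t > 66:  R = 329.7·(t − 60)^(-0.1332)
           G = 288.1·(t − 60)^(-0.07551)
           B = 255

0.597

At 9024 K (t = 90.24):
  G = 288.1·(90.24 − 60)^(-0.07551) = 288.1·30.24^(-0.07551) = 288.1·0.77304 = 222.712.
At 1924 K (t = 19.24):
  G = 99.47·ln 19.24 − 161.1 = 99.47·2.9570 − 161.1 = 133.032.
Gain = 133.032 / 222.712 = 0.5973 → 0.597.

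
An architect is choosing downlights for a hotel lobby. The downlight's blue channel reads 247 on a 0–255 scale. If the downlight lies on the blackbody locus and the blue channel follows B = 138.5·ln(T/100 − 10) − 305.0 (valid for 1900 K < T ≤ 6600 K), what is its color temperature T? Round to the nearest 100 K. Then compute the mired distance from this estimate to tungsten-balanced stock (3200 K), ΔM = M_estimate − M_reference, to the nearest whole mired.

ln(t − 10) = (247 + 305.0) / 138.5 = 3.9856.
t − 10 = e^3.9856 = 53.815, so t = 63.815.
T = 100·t = 6382 K → 6400 K to the nearest 100 K.
M_estimate = 10⁶/6400 = 156.25; M_reference = 10⁶/3200 = 312.50.
ΔM = 156.25 − 312.50 = -156.25 → -156 mireds.

-156 mireds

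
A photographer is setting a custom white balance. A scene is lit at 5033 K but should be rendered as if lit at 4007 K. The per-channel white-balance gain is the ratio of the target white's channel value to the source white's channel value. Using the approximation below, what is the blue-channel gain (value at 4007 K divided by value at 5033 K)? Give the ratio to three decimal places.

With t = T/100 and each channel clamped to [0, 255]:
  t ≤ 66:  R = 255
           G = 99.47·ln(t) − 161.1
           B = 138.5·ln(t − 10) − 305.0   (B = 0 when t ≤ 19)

At 5033 K (t = 50.33):
  B = 138.5·ln(50.33 − 10) − 305.0 = 138.5·ln 40.33 − 305.0 = 138.5·3.6971 − 305.0 = 207.048.
At 4007 K (t = 40.07):
  B = 138.5·ln(40.07 − 10) − 305.0 = 138.5·ln 30.07 − 305.0 = 138.5·3.4035 − 305.0 = 166.389.
Gain = 166.389 / 207.048 = 0.8036 → 0.804.

0.804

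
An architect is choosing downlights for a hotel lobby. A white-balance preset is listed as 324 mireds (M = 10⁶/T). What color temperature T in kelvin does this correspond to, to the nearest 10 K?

3090 K

T = 10⁶ / 324 = 3086.42 K → 3090 K.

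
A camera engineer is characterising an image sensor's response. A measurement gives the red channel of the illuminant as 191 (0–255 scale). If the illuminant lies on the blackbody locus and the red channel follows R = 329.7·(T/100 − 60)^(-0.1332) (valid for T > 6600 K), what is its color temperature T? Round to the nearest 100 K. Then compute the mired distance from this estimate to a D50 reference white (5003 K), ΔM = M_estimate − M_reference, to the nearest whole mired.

-117 mireds

(t − 60)^(-0.1332) = 191/329.7 = 0.57931.
t − 60 = 0.57931^(1/-0.1332) = 0.57931^(-7.508) = 60.245, so t = 120.245.
T = 100·t = 12025 K → 12000 K to the nearest 100 K.
M_estimate = 10⁶/12000 = 83.33; M_reference = 10⁶/5003 = 199.88.
ΔM = 83.33 − 199.88 = -116.55 → -117 mireds.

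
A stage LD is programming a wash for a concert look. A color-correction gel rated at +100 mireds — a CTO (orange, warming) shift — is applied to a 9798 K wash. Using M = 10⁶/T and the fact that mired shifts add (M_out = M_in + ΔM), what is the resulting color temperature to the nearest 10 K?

4950 K

M_in = 10⁶/9798 = 102.06 mireds.
M_out = 102.06 + (+100) = 202.06 mireds.
T_out = 10⁶/202.06 = 4949.0 K → 4950 K.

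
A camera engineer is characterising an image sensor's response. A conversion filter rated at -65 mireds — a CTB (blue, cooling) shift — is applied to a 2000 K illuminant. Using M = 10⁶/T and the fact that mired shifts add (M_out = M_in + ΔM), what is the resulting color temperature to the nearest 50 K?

M_in = 10⁶/2000 = 500.00 mireds.
M_out = 500.00 + (-65) = 435.00 mireds.
T_out = 10⁶/435.00 = 2298.9 K → 2300 K.

2300 K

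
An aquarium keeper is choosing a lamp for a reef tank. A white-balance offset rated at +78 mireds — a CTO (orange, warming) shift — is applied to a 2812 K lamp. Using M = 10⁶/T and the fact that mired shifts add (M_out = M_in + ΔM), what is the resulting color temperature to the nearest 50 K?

M_in = 10⁶/2812 = 355.62 mireds.
M_out = 355.62 + (+78) = 433.62 mireds.
T_out = 10⁶/433.62 = 2306.2 K → 2300 K.

2300 K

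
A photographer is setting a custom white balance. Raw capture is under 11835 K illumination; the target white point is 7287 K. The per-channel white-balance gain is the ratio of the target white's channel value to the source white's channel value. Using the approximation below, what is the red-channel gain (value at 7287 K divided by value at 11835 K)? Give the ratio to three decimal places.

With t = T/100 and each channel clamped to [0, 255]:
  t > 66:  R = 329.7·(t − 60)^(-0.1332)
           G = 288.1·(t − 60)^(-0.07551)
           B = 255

1.223

At 11835 K (t = 118.35):
  R = 329.7·(118.35 − 60)^(-0.1332) = 329.7·58.35^(-0.1332) = 329.7·0.58179 = 191.815.
At 7287 K (t = 72.87):
  R = 329.7·(72.87 − 60)^(-0.1332) = 329.7·12.87^(-0.1332) = 329.7·0.71155 = 234.597.
Gain = 234.597 / 191.815 = 1.2230 → 1.223.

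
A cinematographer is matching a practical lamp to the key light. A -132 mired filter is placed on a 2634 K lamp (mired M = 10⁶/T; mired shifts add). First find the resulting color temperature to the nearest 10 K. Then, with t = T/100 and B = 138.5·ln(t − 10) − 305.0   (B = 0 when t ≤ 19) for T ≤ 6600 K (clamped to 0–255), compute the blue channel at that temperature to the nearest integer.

M_in = 10⁶/2634 = 379.65; M_out = 379.65 + (-132) = 247.65.
T_out = 10⁶/247.65 = 4037.9 K → 4040 K; t = 40.4.
B = 138.5·ln(40.4 − 10) − 305.0 = 138.5·ln 30.4 − 305.0 = 138.5·3.4144 − 305.0 = 167.900.
Rounded: 168.

168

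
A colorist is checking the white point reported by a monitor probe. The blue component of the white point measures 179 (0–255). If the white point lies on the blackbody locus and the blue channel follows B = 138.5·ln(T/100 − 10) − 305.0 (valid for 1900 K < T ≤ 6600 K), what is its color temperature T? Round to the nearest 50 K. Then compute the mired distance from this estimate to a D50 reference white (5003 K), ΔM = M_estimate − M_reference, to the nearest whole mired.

+33 mireds

ln(t − 10) = (179 + 305.0) / 138.5 = 3.4946.
t − 10 = e^3.4946 = 32.937, so t = 42.937.
T = 100·t = 4294 K → 4300 K to the nearest 50 K.
M_estimate = 10⁶/4300 = 232.56; M_reference = 10⁶/5003 = 199.88.
ΔM = 232.56 − 199.88 = 32.68 → +33 mireds.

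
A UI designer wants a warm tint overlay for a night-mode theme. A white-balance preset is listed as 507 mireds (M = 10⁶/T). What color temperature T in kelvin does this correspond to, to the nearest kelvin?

1972 K

T = 10⁶ / 507 = 1972.39 K → 1972 K.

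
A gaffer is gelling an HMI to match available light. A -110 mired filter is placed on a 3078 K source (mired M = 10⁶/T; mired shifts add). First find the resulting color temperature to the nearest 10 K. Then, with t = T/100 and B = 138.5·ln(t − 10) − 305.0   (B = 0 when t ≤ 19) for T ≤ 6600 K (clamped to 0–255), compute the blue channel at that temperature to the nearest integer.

193

M_in = 10⁶/3078 = 324.89; M_out = 324.89 + (-110) = 214.89.
T_out = 10⁶/214.89 = 4653.6 K → 4650 K; t = 46.5.
B = 138.5·ln(46.5 − 10) − 305.0 = 138.5·ln 36.5 − 305.0 = 138.5·3.5973 − 305.0 = 193.228.
Rounded: 193.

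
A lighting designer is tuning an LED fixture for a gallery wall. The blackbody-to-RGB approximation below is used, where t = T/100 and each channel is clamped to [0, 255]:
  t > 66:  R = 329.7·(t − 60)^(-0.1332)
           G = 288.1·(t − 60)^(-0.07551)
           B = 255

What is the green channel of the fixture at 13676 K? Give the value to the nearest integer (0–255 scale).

t = 13676/100 = 136.76; the t > 66 branch applies.
G = 288.1·(136.76 − 60)^(-0.07551) = 288.1·76.76^(-0.07551) = 288.1·0.72053 = 207.585.
Rounded: 208.

208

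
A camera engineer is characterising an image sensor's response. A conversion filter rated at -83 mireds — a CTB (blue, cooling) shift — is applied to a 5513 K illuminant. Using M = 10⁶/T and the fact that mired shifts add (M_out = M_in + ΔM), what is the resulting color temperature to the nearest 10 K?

M_in = 10⁶/5513 = 181.39 mireds.
M_out = 181.39 + (-83) = 98.39 mireds.
T_out = 10⁶/98.39 = 10163.7 K → 10160 K.

10160 K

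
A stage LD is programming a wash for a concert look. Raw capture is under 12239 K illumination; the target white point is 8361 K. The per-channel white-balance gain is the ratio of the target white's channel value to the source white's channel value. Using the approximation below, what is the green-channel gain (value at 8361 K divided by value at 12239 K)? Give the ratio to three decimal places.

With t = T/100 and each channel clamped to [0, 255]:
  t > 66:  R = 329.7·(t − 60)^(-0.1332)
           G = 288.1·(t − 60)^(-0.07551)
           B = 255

1.076

At 12239 K (t = 122.39):
  G = 288.1·(122.39 − 60)^(-0.07551) = 288.1·62.39^(-0.07551) = 288.1·0.73190 = 210.860.
At 8361 K (t = 83.61):
  G = 288.1·(83.61 − 60)^(-0.07551) = 288.1·23.61^(-0.07551) = 288.1·0.78762 = 226.914.
Gain = 226.914 / 210.860 = 1.0761 → 1.076.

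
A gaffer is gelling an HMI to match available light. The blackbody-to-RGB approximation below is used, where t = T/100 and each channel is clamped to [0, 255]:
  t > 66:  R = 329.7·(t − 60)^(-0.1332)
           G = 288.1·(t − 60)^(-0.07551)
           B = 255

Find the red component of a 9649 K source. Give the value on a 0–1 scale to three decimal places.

0.801

t = 9649/100 = 96.49; the t > 66 branch applies.
R = 329.7·(96.49 − 60)^(-0.1332) = 329.7·36.49^(-0.1332) = 329.7·0.61932 = 204.191.
On a 0–1 scale: 204.191/255 = 0.8008 → 0.801.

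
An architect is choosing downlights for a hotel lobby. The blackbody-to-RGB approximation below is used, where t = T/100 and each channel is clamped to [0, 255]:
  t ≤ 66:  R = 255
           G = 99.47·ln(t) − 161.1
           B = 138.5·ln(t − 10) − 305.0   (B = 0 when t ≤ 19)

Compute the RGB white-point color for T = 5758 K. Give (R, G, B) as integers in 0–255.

(255, 242, 230)

t = 5758/100 = 57.58; the t ≤ 66 branch applies.
R = 255 by definition for t ≤ 66.
G = 99.47·ln 57.58 − 161.1 = 99.47·4.0532 − 161.1 = 242.069.
B = 138.5·ln(57.58 − 10) − 305.0 = 138.5·ln 47.58 − 305.0 = 138.5·3.8624 − 305.0 = 229.944.
Rounded: (255, 242, 230).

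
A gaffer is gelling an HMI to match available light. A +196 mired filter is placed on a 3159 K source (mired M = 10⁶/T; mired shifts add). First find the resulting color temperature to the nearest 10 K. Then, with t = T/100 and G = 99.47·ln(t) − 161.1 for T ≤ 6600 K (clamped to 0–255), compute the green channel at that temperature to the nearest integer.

134

M_in = 10⁶/3159 = 316.56; M_out = 316.56 + (+196) = 512.56.
T_out = 10⁶/512.56 = 1951.0 K → 1950 K; t = 19.5.
G = 99.47·ln 19.5 − 161.1 = 99.47·2.9704 − 161.1 = 134.367.
Rounded: 134.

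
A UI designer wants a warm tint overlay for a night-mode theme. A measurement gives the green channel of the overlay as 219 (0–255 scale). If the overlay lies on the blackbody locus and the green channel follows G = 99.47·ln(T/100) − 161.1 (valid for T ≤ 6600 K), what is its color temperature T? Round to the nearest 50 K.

4550 K

ln t = (219 + 161.1) / 99.47 = 3.8213.
t = e^3.8213 = 45.661.
T = 100·t = 4566 K → 4550 K to the nearest 50 K.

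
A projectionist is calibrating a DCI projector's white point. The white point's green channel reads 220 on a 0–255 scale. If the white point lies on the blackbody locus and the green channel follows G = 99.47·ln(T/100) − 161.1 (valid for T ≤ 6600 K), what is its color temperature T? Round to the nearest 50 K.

4600 K

ln t = (220 + 161.1) / 99.47 = 3.8313.
t = e^3.8313 = 46.123.
T = 100·t = 4612 K → 4600 K to the nearest 50 K.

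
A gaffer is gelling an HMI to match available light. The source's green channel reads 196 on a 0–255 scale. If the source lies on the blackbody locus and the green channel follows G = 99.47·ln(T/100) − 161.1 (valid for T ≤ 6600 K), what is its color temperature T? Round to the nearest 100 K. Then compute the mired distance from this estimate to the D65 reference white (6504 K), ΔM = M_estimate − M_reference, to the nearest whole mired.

+124 mireds

ln t = (196 + 161.1) / 99.47 = 3.5900.
t = e^3.5900 = 36.235.
T = 100·t = 3624 K → 3600 K to the nearest 100 K.
M_estimate = 10⁶/3600 = 277.78; M_reference = 10⁶/6504 = 153.75.
ΔM = 277.78 − 153.75 = 124.03 → +124 mireds.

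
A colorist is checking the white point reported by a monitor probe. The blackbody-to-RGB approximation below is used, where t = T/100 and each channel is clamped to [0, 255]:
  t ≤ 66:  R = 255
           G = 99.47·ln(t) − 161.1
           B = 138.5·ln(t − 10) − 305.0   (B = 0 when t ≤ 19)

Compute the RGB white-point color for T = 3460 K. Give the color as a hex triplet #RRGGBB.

#FFBF8B

t = 3460/100 = 34.6; the t ≤ 66 branch applies.
R = 255 by definition for t ≤ 66.
G = 99.47·ln 34.6 − 161.1 = 99.47·3.5439 − 161.1 = 191.407.
B = 138.5·ln(34.6 − 10) − 305.0 = 138.5·ln 24.6 − 305.0 = 138.5·3.2027 − 305.0 = 138.580.
Rounded: (255, 191, 139).
In hex: #FFBF8B.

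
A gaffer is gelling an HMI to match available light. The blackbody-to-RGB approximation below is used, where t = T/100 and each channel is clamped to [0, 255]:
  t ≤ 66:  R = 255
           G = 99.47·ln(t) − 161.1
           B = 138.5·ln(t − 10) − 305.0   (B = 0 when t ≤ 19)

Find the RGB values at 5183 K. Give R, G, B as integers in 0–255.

t = 5183/100 = 51.83; the t ≤ 66 branch applies.
R = 255 by definition for t ≤ 66.
G = 99.47·ln 51.83 − 161.1 = 99.47·3.9480 − 161.1 = 231.604.
B = 138.5·ln(51.83 − 10) − 305.0 = 138.5·ln 41.83 − 305.0 = 138.5·3.7336 − 305.0 = 212.106.
Rounded: (255, 232, 212).

R=255, G=232, B=212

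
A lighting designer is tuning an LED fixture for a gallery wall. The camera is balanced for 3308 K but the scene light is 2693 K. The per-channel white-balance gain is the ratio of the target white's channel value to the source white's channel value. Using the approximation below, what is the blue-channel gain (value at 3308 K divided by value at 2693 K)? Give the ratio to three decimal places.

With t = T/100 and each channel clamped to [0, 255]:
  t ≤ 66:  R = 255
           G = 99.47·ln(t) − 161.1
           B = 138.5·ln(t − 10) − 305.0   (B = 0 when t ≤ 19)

At 2693 K (t = 26.93):
  B = 138.5·ln(26.93 − 10) − 305.0 = 138.5·ln 16.93 − 305.0 = 138.5·2.8291 − 305.0 = 86.829.
At 3308 K (t = 33.08):
  B = 138.5·ln(33.08 − 10) − 305.0 = 138.5·ln 23.08 − 305.0 = 138.5·3.1390 − 305.0 = 129.747.
Gain = 129.747 / 86.829 = 1.4943 → 1.494.

1.494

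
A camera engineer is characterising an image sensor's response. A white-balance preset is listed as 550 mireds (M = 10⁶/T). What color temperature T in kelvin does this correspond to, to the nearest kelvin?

T = 10⁶ / 550 = 1818.18 K → 1818 K.

1818 K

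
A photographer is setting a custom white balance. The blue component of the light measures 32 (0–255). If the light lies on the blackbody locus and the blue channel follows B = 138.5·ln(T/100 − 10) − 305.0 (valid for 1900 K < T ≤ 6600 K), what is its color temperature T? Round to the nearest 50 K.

2150 K

ln(t − 10) = (32 + 305.0) / 138.5 = 2.4332.
t − 10 = e^2.4332 = 11.395, so t = 21.395.
T = 100·t = 2140 K → 2150 K to the nearest 50 K.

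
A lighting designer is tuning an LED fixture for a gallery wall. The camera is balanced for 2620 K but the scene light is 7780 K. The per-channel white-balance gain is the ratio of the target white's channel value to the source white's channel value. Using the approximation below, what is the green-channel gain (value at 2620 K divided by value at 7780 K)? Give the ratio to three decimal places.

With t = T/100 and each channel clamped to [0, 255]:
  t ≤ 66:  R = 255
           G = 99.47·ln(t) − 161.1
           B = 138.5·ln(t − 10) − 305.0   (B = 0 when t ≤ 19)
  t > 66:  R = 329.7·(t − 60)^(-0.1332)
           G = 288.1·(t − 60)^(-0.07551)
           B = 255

At 7780 K (t = 77.8):
  G = 288.1·(77.8 − 60)^(-0.07551) = 288.1·17.8^(-0.07551) = 288.1·0.80460 = 231.806.
At 2620 K (t = 26.2):
  G = 99.47·ln 26.2 − 161.1 = 99.47·3.2658 − 161.1 = 163.745.
Gain = 163.745 / 231.806 = 0.7064 → 0.706.

0.706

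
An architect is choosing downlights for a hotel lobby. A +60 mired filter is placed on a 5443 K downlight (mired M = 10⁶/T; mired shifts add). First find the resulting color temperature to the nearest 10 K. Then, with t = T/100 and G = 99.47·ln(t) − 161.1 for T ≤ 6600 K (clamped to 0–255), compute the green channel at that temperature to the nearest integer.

208

M_in = 10⁶/5443 = 183.72; M_out = 183.72 + (+60) = 243.72.
T_out = 10⁶/243.72 = 4103.0 K → 4100 K; t = 41.
G = 99.47·ln 41 − 161.1 = 99.47·3.7136 − 161.1 = 208.289.
Rounded: 208.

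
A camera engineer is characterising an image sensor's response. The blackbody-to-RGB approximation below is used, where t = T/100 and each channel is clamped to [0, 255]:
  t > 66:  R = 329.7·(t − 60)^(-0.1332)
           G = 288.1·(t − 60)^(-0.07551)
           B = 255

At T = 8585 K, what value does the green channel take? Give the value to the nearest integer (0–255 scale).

225

t = 8585/100 = 85.85; the t > 66 branch applies.
G = 288.1·(85.85 − 60)^(-0.07551) = 288.1·25.85^(-0.07551) = 288.1·0.78225 = 225.366.
Rounded: 225.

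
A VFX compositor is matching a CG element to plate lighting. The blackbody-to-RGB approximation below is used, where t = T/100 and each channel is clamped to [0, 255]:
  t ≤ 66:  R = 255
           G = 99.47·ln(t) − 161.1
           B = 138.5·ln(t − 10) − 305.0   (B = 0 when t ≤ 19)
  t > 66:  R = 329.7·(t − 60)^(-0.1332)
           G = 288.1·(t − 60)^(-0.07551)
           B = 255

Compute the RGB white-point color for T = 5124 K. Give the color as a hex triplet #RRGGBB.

#FFE6D2

t = 5124/100 = 51.24; the t ≤ 66 branch applies.
R = 255 by definition for t ≤ 66.
G = 99.47·ln 51.24 − 161.1 = 99.47·3.9365 − 161.1 = 230.466.
B = 138.5·ln(51.24 − 10) − 305.0 = 138.5·ln 41.24 − 305.0 = 138.5·3.7194 − 305.0 = 210.138.
Rounded: (255, 230, 210).
In hex: #FFE6D2.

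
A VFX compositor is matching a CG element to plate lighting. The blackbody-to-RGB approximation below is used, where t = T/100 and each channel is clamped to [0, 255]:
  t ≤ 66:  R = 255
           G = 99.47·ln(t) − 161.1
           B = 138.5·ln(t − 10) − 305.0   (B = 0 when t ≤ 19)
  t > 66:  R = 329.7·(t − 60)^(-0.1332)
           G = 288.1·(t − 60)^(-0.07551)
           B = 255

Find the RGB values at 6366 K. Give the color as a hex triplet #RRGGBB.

t = 6366/100 = 63.66; the t ≤ 66 branch applies.
R = 255 by definition for t ≤ 66.
G = 99.47·ln 63.66 − 161.1 = 99.47·4.1536 − 161.1 = 252.054.
B = 138.5·ln(63.66 − 10) − 305.0 = 138.5·ln 53.66 − 305.0 = 138.5·3.9827 − 305.0 = 246.599.
Rounded: (255, 252, 247).
In hex: #FFFCF7.

#FFFCF7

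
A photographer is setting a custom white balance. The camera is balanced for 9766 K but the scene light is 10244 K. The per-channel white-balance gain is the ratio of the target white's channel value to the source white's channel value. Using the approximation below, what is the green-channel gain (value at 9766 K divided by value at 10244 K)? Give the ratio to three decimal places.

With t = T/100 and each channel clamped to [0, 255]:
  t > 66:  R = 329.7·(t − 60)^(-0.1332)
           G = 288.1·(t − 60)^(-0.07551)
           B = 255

1.009

At 10244 K (t = 102.44):
  G = 288.1·(102.44 − 60)^(-0.07551) = 288.1·42.44^(-0.07551) = 288.1·0.75351 = 217.085.
At 9766 K (t = 97.66):
  G = 288.1·(97.66 − 60)^(-0.07551) = 288.1·37.66^(-0.07551) = 288.1·0.76034 = 219.053.
Gain = 219.053 / 217.085 = 1.0091 → 1.009.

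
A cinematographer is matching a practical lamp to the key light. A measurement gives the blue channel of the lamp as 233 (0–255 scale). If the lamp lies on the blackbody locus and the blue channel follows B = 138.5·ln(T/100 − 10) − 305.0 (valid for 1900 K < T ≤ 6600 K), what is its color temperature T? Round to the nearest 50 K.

ln(t − 10) = (233 + 305.0) / 138.5 = 3.8845.
t − 10 = e^3.8845 = 48.641, so t = 58.641.
T = 100·t = 5864 K → 5850 K to the nearest 50 K.

5850 K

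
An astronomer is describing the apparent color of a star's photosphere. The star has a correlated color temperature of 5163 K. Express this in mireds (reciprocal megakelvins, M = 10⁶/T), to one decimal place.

M = 10⁶ / 5163 = 193.686 → 193.7 mireds.

193.7 mireds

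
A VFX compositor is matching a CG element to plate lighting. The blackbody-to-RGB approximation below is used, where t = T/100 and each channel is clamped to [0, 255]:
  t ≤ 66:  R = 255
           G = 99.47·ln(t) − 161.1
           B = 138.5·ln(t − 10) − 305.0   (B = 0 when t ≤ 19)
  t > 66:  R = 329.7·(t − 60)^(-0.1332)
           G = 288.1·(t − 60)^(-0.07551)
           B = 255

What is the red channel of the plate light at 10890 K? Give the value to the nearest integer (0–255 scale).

196

t = 10890/100 = 108.9; the t > 66 branch applies.
R = 329.7·(108.9 − 60)^(-0.1332) = 329.7·48.9^(-0.1332) = 329.7·0.59564 = 196.383.
Rounded: 196.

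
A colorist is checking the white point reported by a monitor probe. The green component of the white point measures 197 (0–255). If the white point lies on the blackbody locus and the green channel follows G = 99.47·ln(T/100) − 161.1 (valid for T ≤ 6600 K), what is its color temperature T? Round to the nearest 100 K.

3700 K

ln t = (197 + 161.1) / 99.47 = 3.6001.
t = e^3.6001 = 36.601.
T = 100·t = 3660 K → 3700 K to the nearest 100 K.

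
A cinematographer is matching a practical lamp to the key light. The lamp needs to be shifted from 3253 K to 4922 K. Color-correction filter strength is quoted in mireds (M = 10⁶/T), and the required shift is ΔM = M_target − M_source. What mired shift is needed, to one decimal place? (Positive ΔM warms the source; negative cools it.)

-104.2 mireds

M_source = 10⁶/3253 = 307.409; M_target = 10⁶/4922 = 203.169.
ΔM = 203.169 − 307.409 = -104.239 → -104.2 mireds, a cooling shift.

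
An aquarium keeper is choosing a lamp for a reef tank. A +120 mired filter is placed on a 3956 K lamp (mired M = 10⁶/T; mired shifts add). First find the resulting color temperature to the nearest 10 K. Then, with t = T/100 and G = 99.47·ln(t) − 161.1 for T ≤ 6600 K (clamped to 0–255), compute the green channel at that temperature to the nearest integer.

M_in = 10⁶/3956 = 252.78; M_out = 252.78 + (+120) = 372.78.
T_out = 10⁶/372.78 = 2682.5 K → 2680 K; t = 26.8.
G = 99.47·ln 26.8 − 161.1 = 99.47·3.2884 − 161.1 = 165.997.
Rounded: 166.

166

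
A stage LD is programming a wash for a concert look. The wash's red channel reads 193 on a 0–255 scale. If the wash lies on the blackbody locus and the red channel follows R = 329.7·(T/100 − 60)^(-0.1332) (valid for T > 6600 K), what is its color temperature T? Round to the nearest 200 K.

(t − 60)^(-0.1332) = 193/329.7 = 0.58538.
t − 60 = 0.58538^(1/-0.1332) = 0.58538^(-7.508) = 55.713, so t = 115.713.
T = 100·t = 11571 K → 11600 K to the nearest 200 K.

11600 K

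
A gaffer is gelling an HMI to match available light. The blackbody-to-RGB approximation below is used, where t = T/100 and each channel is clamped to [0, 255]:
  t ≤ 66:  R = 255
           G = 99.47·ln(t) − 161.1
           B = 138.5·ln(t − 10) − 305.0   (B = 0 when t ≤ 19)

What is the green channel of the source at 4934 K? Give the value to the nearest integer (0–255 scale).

227

t = 4934/100 = 49.34; the t ≤ 66 branch applies.
G = 99.47·ln 49.34 − 161.1 = 99.47·3.8987 − 161.1 = 226.707.
Rounded: 227.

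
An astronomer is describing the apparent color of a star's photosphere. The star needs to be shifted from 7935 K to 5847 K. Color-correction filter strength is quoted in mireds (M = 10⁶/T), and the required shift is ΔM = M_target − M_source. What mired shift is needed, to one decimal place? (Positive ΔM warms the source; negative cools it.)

+45.0 mireds

M_source = 10⁶/7935 = 126.024; M_target = 10⁶/5847 = 171.028.
ΔM = 171.028 − 126.024 = 45.004 → +45.0 mireds, a warming shift.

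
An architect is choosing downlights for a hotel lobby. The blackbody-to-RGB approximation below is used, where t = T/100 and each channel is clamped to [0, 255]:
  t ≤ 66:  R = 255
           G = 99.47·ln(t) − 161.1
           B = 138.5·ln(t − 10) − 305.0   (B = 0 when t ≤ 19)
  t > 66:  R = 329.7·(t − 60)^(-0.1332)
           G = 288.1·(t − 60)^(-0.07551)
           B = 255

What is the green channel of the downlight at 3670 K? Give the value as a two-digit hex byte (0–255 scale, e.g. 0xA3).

t = 3670/100 = 36.7; the t ≤ 66 branch applies.
G = 99.47·ln 36.7 − 161.1 = 99.47·3.6028 − 161.1 = 197.268.
Rounded: 197; in hex, 0xC5.

0xC5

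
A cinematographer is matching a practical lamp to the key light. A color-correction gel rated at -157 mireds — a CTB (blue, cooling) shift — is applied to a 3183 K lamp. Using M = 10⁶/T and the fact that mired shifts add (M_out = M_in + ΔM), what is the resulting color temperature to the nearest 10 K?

6360 K

M_in = 10⁶/3183 = 314.17 mireds.
M_out = 314.17 + (-157) = 157.17 mireds.
T_out = 10⁶/157.17 = 6362.6 K → 6360 K.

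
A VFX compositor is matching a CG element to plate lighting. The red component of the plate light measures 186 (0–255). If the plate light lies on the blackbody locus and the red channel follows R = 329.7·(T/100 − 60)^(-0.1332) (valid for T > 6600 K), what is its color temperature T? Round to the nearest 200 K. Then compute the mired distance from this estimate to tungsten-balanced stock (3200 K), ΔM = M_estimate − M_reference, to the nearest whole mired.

(t − 60)^(-0.1332) = 186/329.7 = 0.56415.
t − 60 = 0.56415^(1/-0.1332) = 0.56415^(-7.508) = 73.521, so t = 133.521.
T = 100·t = 13352 K → 13400 K to the nearest 200 K.
M_estimate = 10⁶/13400 = 74.63; M_reference = 10⁶/3200 = 312.50.
ΔM = 74.63 − 312.50 = -237.87 → -238 mireds.

-238 mireds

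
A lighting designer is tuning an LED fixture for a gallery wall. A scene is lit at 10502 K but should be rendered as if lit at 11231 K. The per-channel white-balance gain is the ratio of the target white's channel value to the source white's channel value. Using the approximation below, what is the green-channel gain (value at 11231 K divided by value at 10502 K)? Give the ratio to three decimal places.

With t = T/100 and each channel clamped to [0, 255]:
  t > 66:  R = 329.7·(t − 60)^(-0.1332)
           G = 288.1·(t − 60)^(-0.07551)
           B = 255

At 10502 K (t = 105.02):
  G = 288.1·(105.02 − 60)^(-0.07551) = 288.1·45.02^(-0.07551) = 288.1·0.75016 = 216.120.
At 11231 K (t = 112.31):
  G = 288.1·(112.31 − 60)^(-0.07551) = 288.1·52.31^(-0.07551) = 288.1·0.74170 = 213.684.
Gain = 213.684 / 216.120 = 0.9887 → 0.989.

0.989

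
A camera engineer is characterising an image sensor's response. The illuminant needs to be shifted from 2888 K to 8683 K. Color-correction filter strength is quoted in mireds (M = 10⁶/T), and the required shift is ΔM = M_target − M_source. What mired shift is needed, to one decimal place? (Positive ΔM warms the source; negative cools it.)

M_source = 10⁶/2888 = 346.260; M_target = 10⁶/8683 = 115.168.
ΔM = 115.168 − 346.260 = -231.093 → -231.1 mireds, a cooling shift.

-231.1 mireds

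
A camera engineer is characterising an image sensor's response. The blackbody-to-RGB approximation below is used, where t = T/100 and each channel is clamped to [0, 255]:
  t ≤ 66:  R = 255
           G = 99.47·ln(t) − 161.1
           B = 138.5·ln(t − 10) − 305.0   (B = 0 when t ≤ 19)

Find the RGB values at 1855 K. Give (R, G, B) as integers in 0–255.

t = 1855/100 = 18.55; the t ≤ 66 branch applies.
R = 255 by definition for t ≤ 66.
G = 99.47·ln 18.55 − 161.1 = 99.47·2.9205 − 161.1 = 129.399.
t = 18.55 ≤ 19, so B = 0.
Rounded: (255, 129, 0).

(255, 129, 0)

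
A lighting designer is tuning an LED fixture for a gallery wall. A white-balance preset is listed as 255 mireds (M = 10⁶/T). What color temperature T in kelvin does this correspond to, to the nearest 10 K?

T = 10⁶ / 255 = 3921.57 K → 3920 K.

3920 K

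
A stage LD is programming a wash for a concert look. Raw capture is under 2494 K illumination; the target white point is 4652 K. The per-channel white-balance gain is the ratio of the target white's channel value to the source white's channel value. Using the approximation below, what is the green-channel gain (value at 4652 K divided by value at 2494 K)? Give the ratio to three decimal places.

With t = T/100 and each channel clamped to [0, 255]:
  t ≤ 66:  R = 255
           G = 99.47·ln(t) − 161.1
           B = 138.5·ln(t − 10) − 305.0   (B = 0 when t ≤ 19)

1.390

At 2494 K (t = 24.94):
  G = 99.47·ln 24.94 − 161.1 = 99.47·3.2165 − 161.1 = 158.843.
At 4652 K (t = 46.52):
  G = 99.47·ln 46.52 − 161.1 = 99.47·3.8399 − 161.1 = 220.853.
Gain = 220.853 / 158.843 = 1.3904 → 1.390.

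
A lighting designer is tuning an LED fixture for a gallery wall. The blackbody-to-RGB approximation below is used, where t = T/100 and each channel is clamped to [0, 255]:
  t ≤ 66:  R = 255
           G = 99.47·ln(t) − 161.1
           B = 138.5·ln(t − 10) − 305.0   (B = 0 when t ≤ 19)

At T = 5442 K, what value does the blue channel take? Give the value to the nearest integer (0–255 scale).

220

t = 5442/100 = 54.42; the t ≤ 66 branch applies.
B = 138.5·ln(54.42 − 10) − 305.0 = 138.5·ln 44.42 − 305.0 = 138.5·3.7937 − 305.0 = 220.426.
Rounded: 220.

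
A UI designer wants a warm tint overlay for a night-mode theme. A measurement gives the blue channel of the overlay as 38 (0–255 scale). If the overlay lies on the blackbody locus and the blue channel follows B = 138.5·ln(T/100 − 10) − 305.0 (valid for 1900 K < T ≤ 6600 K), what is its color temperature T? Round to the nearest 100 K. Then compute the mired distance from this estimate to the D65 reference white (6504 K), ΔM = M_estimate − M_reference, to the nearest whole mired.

ln(t − 10) = (38 + 305.0) / 138.5 = 2.4765.
t − 10 = e^2.4765 = 11.900, so t = 21.900.
T = 100·t = 2190 K → 2200 K to the nearest 100 K.
M_estimate = 10⁶/2200 = 454.55; M_reference = 10⁶/6504 = 153.75.
ΔM = 454.55 − 153.75 = 300.79 → +301 mireds.

+301 mireds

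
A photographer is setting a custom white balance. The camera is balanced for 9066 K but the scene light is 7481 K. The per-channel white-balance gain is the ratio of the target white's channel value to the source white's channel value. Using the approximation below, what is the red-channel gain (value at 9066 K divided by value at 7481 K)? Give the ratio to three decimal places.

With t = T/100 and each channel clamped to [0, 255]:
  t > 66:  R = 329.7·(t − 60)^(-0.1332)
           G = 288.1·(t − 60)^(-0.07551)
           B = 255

0.908

At 7481 K (t = 74.81):
  R = 329.7·(74.81 − 60)^(-0.1332) = 329.7·14.81^(-0.1332) = 329.7·0.69836 = 230.251.
At 9066 K (t = 90.66):
  R = 329.7·(90.66 − 60)^(-0.1332) = 329.7·30.66^(-0.1332) = 329.7·0.63385 = 208.981.
Gain = 208.981 / 230.251 = 0.9076 → 0.908.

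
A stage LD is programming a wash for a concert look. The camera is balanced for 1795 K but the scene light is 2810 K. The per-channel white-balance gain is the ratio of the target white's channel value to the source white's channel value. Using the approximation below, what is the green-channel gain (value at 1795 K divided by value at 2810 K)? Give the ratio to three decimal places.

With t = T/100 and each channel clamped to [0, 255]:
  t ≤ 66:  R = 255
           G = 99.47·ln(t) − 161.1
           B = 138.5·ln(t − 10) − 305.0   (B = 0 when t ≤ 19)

0.739

At 2810 K (t = 28.1):
  G = 99.47·ln 28.1 − 161.1 = 99.47·3.3358 − 161.1 = 170.709.
At 1795 K (t = 17.95):
  G = 99.47·ln 17.95 − 161.1 = 99.47·2.8876 − 161.1 = 126.129.
Gain = 126.129 / 170.709 = 0.7389 → 0.739.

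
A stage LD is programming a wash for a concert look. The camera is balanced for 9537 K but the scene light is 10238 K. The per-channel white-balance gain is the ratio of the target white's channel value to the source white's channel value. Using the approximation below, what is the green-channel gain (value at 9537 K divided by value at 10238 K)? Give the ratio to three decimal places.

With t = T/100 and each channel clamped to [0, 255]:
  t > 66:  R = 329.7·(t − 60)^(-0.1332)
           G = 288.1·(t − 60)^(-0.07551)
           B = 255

At 10238 K (t = 102.38):
  G = 288.1·(102.38 − 60)^(-0.07551) = 288.1·42.38^(-0.07551) = 288.1·0.75359 = 217.108.
At 9537 K (t = 95.37):
  G = 288.1·(95.37 − 60)^(-0.07551) = 288.1·35.37^(-0.07551) = 288.1·0.76395 = 220.093.
Gain = 220.093 / 217.108 = 1.0137 → 1.014.

1.014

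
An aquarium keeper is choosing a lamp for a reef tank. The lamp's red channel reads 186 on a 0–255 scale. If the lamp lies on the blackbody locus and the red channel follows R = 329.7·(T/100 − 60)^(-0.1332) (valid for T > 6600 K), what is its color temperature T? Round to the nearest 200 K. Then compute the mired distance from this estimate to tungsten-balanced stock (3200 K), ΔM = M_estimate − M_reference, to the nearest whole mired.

(t − 60)^(-0.1332) = 186/329.7 = 0.56415.
t − 60 = 0.56415^(1/-0.1332) = 0.56415^(-7.508) = 73.521, so t = 133.521.
T = 100·t = 13352 K → 13400 K to the nearest 200 K.
M_estimate = 10⁶/13400 = 74.63; M_reference = 10⁶/3200 = 312.50.
ΔM = 74.63 − 312.50 = -237.87 → -238 mireds.

-238 mireds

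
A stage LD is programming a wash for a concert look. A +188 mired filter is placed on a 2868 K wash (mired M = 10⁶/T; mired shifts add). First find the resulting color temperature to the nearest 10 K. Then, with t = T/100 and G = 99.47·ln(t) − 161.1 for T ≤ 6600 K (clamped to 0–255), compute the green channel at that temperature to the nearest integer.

M_in = 10⁶/2868 = 348.68; M_out = 348.68 + (+188) = 536.68.
T_out = 10⁶/536.68 = 1863.3 K → 1860 K; t = 18.6.
G = 99.47·ln 18.6 − 161.1 = 99.47·2.9232 − 161.1 = 129.667.
Rounded: 130.

130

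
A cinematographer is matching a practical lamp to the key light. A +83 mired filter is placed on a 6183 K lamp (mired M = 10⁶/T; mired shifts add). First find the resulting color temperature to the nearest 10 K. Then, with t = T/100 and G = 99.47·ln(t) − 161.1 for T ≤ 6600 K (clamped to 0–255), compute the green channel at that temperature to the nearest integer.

M_in = 10⁶/6183 = 161.73; M_out = 161.73 + (+83) = 244.73.
T_out = 10⁶/244.73 = 4086.1 K → 4090 K; t = 40.9.
G = 99.47·ln 40.9 − 161.1 = 99.47·3.7111 − 161.1 = 208.046.
Rounded: 208.

208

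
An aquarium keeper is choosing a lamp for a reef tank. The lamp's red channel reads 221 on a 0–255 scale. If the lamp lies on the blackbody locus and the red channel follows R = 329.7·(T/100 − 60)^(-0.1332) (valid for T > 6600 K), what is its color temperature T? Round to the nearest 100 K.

8000 K

(t − 60)^(-0.1332) = 221/329.7 = 0.67031.
t − 60 = 0.67031^(1/-0.1332) = 0.67031^(-7.508) = 20.149, so t = 80.149.
T = 100·t = 8015 K → 8000 K to the nearest 100 K.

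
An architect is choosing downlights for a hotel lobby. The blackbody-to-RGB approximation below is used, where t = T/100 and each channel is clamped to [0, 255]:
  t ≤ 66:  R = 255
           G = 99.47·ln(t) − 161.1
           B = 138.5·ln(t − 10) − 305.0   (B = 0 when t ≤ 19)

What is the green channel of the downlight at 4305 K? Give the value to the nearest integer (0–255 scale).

t = 4305/100 = 43.05; the t ≤ 66 branch applies.
G = 99.47·ln 43.05 − 161.1 = 99.47·3.7624 − 161.1 = 213.142.
Rounded: 213.

213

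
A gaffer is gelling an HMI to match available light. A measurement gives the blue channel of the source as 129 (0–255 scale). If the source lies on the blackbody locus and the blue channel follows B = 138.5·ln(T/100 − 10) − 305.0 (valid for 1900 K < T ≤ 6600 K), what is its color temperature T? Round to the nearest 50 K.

ln(t − 10) = (129 + 305.0) / 138.5 = 3.1336.
t − 10 = e^3.1336 = 22.956, so t = 32.956.
T = 100·t = 3296 K → 3300 K to the nearest 50 K.

3300 K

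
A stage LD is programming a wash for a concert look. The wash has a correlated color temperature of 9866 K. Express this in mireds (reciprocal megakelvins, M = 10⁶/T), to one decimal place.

101.4 mireds

M = 10⁶ / 9866 = 101.358 → 101.4 mireds.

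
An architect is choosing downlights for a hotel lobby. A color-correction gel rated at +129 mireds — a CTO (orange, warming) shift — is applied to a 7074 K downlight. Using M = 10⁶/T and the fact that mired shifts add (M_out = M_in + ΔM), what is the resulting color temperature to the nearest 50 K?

M_in = 10⁶/7074 = 141.36 mireds.
M_out = 141.36 + (+129) = 270.36 mireds.
T_out = 10⁶/270.36 = 3698.7 K → 3700 K.

3700 K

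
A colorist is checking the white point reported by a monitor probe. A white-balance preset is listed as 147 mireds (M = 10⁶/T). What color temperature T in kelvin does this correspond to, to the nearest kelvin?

T = 10⁶ / 147 = 6802.72 K → 6803 K.

6803 K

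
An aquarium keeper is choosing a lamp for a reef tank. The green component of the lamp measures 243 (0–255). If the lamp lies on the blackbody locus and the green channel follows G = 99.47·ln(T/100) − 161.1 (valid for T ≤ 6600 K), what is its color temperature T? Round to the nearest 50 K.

5800 K

ln t = (243 + 161.1) / 99.47 = 4.0625.
t = e^4.0625 = 58.121.
T = 100·t = 5812 K → 5800 K to the nearest 50 K.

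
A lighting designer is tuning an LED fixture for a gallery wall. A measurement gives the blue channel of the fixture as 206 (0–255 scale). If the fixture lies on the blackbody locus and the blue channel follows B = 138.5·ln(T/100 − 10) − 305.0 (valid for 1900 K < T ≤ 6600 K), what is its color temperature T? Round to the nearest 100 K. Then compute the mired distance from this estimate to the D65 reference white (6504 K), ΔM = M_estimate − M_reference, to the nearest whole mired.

+46 mireds

ln(t − 10) = (206 + 305.0) / 138.5 = 3.6895.
t − 10 = e^3.6895 = 40.026, so t = 50.026.
T = 100·t = 5003 K → 5000 K to the nearest 100 K.
M_estimate = 10⁶/5000 = 200.00; M_reference = 10⁶/6504 = 153.75.
ΔM = 200.00 − 153.75 = 46.25 → +46 mireds.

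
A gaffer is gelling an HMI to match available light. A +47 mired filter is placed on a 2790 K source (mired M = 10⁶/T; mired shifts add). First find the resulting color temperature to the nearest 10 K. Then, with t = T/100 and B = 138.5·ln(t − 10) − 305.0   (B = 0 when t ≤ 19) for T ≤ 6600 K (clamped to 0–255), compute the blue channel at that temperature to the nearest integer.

M_in = 10⁶/2790 = 358.42; M_out = 358.42 + (+47) = 405.42.
T_out = 10⁶/405.42 = 2466.6 K → 2470 K; t = 24.7.
B = 138.5·ln(24.7 − 10) − 305.0 = 138.5·ln 14.7 − 305.0 = 138.5·2.6878 − 305.0 = 67.267.
Rounded: 67.

67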